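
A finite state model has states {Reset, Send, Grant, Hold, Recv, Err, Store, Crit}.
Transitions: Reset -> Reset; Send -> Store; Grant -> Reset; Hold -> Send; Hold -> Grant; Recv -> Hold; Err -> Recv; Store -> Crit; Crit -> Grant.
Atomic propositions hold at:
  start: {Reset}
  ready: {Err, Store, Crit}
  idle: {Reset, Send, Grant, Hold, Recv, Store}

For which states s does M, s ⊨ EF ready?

EF ready: least fixpoint, start Z0 = {Err, Store, Crit}, add states with some successor in Z. Z1 = {Send, Err, Store, Crit}; Z2 = {Send, Hold, Err, Store, Crit}; Z3 = {Send, Hold, Recv, Err, Store, Crit}; fixed.
Sat(EF ready) = {Send, Hold, Recv, Err, Store, Crit}

{Send, Hold, Recv, Err, Store, Crit}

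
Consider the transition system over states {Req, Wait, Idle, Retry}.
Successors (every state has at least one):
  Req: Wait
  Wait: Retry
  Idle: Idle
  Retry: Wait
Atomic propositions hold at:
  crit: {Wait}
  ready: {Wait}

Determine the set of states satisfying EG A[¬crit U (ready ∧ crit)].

Sat(¬crit) = {Req, Idle, Retry}
Sat(ready ∧ crit) = {Wait}
A[¬crit U (ready ∧ crit)]: least fixpoint, start Z0 = Sat((ready ∧ crit)) = {Wait}, add states in Sat(¬crit) with every successor in Z. Z1 = {Req, Wait, Retry}; fixed.
Sat(A[¬crit U (ready ∧ crit)]) = {Req, Wait, Retry}
EG A[¬crit U (ready ∧ crit)]: greatest fixpoint, start Z0 = {Req, Wait, Retry}, keep only states in Sat with some successor in Z. Already a fixed point.
Sat(EG A[¬crit U (ready ∧ crit)]) = {Req, Wait, Retry}

{Req, Wait, Retry}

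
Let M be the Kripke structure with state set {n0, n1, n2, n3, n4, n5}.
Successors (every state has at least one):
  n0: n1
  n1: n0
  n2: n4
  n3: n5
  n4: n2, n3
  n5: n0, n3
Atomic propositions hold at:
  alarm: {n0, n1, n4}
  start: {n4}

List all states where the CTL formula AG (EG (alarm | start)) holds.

Sat(alarm | start) = {n0, n1, n4}
EG (alarm | start): greatest fixpoint, start Z0 = {n0, n1, n4}, keep only states in Sat with some successor in Z. Z1 = {n0, n1}; fixed.
Sat(EG (alarm | start)) = {n0, n1}
AG (EG (alarm | start)): greatest fixpoint, start Z0 = {n0, n1}, keep only states in Sat with every successor in Z. Already a fixed point.
Sat(AG (EG (alarm | start))) = {n0, n1}

{n0, n1}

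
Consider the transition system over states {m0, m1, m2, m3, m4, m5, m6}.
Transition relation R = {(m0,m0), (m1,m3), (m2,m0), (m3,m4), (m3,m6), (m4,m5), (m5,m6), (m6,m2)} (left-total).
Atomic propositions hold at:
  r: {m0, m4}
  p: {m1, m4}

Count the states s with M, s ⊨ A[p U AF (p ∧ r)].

1

Sat(p ∧ r) = {m4}
AF (p ∧ r): least fixpoint, start Z0 = {m4}, add states with every successor in Z. Already a fixed point.
Sat(AF (p ∧ r)) = {m4}
A[p U AF (p ∧ r)]: least fixpoint, start Z0 = Sat(AF (p ∧ r)) = {m4}, add states in Sat(p) with every successor in Z. Already a fixed point.
Sat(A[p U AF (p ∧ r)]) = {m4}
|Sat(A[p U AF (p ∧ r)])| = |{m4}| = 1.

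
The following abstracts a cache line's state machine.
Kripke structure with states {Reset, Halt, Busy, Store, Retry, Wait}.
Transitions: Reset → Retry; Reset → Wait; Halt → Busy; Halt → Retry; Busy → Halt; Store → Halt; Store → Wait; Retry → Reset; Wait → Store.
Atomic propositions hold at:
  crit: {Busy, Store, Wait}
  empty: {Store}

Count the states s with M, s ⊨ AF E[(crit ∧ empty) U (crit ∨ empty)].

3

Sat(crit ∧ empty) = {Store}
Sat(crit ∨ empty) = {Busy, Store, Wait}
E[(crit ∧ empty) U (crit ∨ empty)]: least fixpoint, start Z0 = Sat((crit ∨ empty)) = {Busy, Store, Wait}, add states in Sat(crit ∧ empty) with some successor in Z. Already a fixed point.
Sat(E[(crit ∧ empty) U (crit ∨ empty)]) = {Busy, Store, Wait}
AF E[(crit ∧ empty) U (crit ∨ empty)]: least fixpoint, start Z0 = {Busy, Store, Wait}, add states with every successor in Z. Already a fixed point.
Sat(AF E[(crit ∧ empty) U (crit ∨ empty)]) = {Busy, Store, Wait}
|Sat(AF E[(crit ∧ empty) U (crit ∨ empty)])| = |{Busy, Store, Wait}| = 3.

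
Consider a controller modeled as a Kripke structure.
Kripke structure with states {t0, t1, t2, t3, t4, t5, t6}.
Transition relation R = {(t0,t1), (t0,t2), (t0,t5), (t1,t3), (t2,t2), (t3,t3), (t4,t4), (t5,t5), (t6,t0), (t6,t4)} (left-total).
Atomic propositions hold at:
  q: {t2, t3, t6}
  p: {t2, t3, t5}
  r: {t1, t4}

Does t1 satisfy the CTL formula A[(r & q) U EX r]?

Sat(r & q) = ∅
Sat(EX r) = {s : some successor in {t1, t4}} = {t0, t4, t6}
A[(r & q) U EX r]: least fixpoint, start Z0 = Sat(EX r) = {t0, t4, t6}, add states in Sat(r & q) with every successor in Z. Already a fixed point.
Sat(A[(r & q) U EX r]) = {t0, t4, t6}
t1 ∉ Sat(A[(r & q) U EX r]) = {t0, t4, t6}, so the formula does not hold at t1.

No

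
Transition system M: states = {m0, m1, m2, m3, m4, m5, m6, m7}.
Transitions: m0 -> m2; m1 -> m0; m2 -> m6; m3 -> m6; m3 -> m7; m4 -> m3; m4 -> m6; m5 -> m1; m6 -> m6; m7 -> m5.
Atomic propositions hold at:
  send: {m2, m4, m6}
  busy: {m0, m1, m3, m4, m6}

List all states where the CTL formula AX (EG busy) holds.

EG busy: greatest fixpoint, start Z0 = {m0, m1, m3, m4, m6}, keep only states in Sat with some successor in Z. Z1 = {m1, m3, m4, m6}; Z2 = {m3, m4, m6}; fixed.
Sat(EG busy) = {m3, m4, m6}
Sat(AX (EG busy)) = {s : every successor in {m3, m4, m6}} = {m2, m4, m6}

{m2, m4, m6}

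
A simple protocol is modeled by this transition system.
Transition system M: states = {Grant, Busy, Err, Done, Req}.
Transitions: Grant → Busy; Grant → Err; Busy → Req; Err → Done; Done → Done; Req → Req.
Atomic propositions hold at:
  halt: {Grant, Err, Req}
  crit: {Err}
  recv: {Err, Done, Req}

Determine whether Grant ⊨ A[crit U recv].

No

A[crit U recv]: least fixpoint, start Z0 = Sat(recv) = {Err, Done, Req}, add states in Sat(crit) with every successor in Z. Already a fixed point.
Sat(A[crit U recv]) = {Err, Done, Req}
Grant ∉ Sat(A[crit U recv]) = {Err, Done, Req}, so the formula does not hold at Grant.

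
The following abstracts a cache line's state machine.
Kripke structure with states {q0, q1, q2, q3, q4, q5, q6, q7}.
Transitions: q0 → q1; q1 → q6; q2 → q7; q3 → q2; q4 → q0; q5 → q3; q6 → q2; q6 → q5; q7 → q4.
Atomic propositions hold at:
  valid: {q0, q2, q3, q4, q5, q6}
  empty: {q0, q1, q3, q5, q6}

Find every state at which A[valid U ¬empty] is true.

Sat(¬empty) = {q2, q4, q7}
A[valid U ¬empty]: least fixpoint, start Z0 = Sat(¬empty) = {q2, q4, q7}, add states in Sat(valid) with every successor in Z. Z1 = {q2, q3, q4, q7}; Z2 = {q2, q3, q4, q5, q7}; Z3 = {q2, q3, q4, q5, q6, q7}; fixed.
Sat(A[valid U ¬empty]) = {q2, q3, q4, q5, q6, q7}

{q2, q3, q4, q5, q6, q7}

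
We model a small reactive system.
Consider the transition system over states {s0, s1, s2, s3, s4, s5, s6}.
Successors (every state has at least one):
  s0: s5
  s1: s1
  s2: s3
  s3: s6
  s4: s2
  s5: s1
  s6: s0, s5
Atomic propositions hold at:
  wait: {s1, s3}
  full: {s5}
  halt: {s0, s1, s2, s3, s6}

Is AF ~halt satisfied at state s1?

Sat(~halt) = {s4, s5}
AF ~halt: least fixpoint, start Z0 = {s4, s5}, add states with every successor in Z. Z1 = {s0, s4, s5}; Z2 = {s0, s4, s5, s6}; Z3 = {s0, s3, s4, s5, s6}; Z4 = {s0, s2, s3, s4, s5, s6}; fixed.
Sat(AF ~halt) = {s0, s2, s3, s4, s5, s6}
s1 ∉ Sat(AF ~halt) = {s0, s2, s3, s4, s5, s6}, so the formula does not hold at s1.

No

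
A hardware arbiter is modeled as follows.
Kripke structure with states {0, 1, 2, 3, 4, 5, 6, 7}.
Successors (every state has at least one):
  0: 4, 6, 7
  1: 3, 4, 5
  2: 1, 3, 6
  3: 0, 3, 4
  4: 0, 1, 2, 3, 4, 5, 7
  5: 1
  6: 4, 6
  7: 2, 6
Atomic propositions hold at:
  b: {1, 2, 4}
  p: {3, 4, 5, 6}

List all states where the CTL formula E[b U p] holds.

E[b U p]: least fixpoint, start Z0 = Sat(p) = {3, 4, 5, 6}, add states in Sat(b) with some successor in Z. Z1 = {1, 2, 3, 4, 5, 6}; fixed.
Sat(E[b U p]) = {1, 2, 3, 4, 5, 6}

{1, 2, 3, 4, 5, 6}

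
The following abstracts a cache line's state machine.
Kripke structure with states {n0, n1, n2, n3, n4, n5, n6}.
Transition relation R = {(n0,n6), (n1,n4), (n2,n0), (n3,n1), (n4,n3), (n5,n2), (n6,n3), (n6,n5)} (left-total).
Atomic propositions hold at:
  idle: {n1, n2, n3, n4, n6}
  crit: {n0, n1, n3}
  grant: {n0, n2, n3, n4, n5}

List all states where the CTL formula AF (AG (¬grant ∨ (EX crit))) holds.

{n1, n3, n4}

Sat(¬grant) = {n1, n6}
Sat(EX crit) = {s : some successor in {n0, n1, n3}} = {n2, n3, n4, n6}
Sat(¬grant ∨ (EX crit)) = {n1, n2, n3, n4, n6}
AG (¬grant ∨ (EX crit)): greatest fixpoint, start Z0 = {n1, n2, n3, n4, n6}, keep only states in Sat with every successor in Z. Z1 = {n1, n3, n4}; fixed.
Sat(AG (¬grant ∨ (EX crit))) = {n1, n3, n4}
AF (AG (¬grant ∨ (EX crit))): least fixpoint, start Z0 = {n1, n3, n4}, add states with every successor in Z. Already a fixed point.
Sat(AF (AG (¬grant ∨ (EX crit)))) = {n1, n3, n4}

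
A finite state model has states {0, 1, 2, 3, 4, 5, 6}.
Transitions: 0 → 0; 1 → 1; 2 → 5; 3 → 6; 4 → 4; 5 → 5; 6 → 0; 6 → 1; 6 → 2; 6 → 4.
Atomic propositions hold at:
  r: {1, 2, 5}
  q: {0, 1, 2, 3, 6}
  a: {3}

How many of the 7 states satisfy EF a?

EF a: least fixpoint, start Z0 = {3}, add states with some successor in Z. Already a fixed point.
Sat(EF a) = {3}
|Sat(EF a)| = |{3}| = 1.

1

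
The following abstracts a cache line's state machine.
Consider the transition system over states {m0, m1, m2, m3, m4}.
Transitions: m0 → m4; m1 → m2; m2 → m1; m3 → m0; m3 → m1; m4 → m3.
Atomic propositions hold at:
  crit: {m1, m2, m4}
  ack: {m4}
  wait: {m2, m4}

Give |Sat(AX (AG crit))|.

2

AG crit: greatest fixpoint, start Z0 = {m1, m2, m4}, keep only states in Sat with every successor in Z. Z1 = {m1, m2}; fixed.
Sat(AG crit) = {m1, m2}
Sat(AX (AG crit)) = {s : every successor in {m1, m2}} = {m1, m2}
|Sat(AX (AG crit))| = |{m1, m2}| = 2.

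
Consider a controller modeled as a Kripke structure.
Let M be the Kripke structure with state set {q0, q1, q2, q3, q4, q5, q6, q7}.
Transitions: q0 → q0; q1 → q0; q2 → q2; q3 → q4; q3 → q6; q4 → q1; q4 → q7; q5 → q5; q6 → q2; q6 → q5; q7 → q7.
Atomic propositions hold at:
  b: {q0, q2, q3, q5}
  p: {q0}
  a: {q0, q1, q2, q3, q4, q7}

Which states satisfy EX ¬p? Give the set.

Sat(¬p) = {q1, q2, q3, q4, q5, q6, q7}
Sat(EX ¬p) = {s : some successor in {q1, q2, q3, q4, q5, q6, q7}} = {q2, q3, q4, q5, q6, q7}

{q2, q3, q4, q5, q6, q7}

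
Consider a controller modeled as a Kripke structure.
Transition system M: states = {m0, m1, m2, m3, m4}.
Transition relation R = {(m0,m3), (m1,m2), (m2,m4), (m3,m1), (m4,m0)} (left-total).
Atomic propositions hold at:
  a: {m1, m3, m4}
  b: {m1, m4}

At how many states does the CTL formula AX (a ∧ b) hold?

2

Sat(a ∧ b) = {m1, m4}
Sat(AX (a ∧ b)) = {s : every successor in {m1, m4}} = {m2, m3}
|Sat(AX (a ∧ b))| = |{m2, m3}| = 2.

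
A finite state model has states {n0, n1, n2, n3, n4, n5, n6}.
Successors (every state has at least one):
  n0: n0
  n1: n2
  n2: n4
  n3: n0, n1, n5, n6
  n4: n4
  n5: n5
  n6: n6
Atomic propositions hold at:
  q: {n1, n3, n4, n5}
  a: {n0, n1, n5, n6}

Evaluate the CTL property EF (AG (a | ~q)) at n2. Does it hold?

Sat(~q) = {n0, n2, n6}
Sat(a | ~q) = {n0, n1, n2, n5, n6}
AG (a | ~q): greatest fixpoint, start Z0 = {n0, n1, n2, n5, n6}, keep only states in Sat with every successor in Z. Z1 = {n0, n1, n5, n6}; Z2 = {n0, n5, n6}; fixed.
Sat(AG (a | ~q)) = {n0, n5, n6}
EF (AG (a | ~q)): least fixpoint, start Z0 = {n0, n5, n6}, add states with some successor in Z. Z1 = {n0, n3, n5, n6}; fixed.
Sat(EF (AG (a | ~q))) = {n0, n3, n5, n6}
n2 ∉ Sat(EF (AG (a | ~q))) = {n0, n3, n5, n6}, so the formula does not hold at n2.

No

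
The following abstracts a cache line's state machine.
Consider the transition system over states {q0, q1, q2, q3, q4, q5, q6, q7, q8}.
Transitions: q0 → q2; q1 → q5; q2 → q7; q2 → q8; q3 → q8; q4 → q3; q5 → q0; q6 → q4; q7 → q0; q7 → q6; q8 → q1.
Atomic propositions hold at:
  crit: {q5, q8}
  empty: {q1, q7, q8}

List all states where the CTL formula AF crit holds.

{q1, q3, q4, q5, q6, q8}

AF crit: least fixpoint, start Z0 = {q5, q8}, add states with every successor in Z. Z1 = {q1, q3, q5, q8}; Z2 = {q1, q3, q4, q5, q8}; Z3 = {q1, q3, q4, q5, q6, q8}; fixed.
Sat(AF crit) = {q1, q3, q4, q5, q6, q8}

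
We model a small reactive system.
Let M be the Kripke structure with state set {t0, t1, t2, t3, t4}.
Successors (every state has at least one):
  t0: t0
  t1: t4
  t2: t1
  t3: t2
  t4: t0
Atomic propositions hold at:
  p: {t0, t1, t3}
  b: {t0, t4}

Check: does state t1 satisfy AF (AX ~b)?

No

Sat(~b) = {t1, t2, t3}
Sat(AX ~b) = {s : every successor in {t1, t2, t3}} = {t2, t3}
AF (AX ~b): least fixpoint, start Z0 = {t2, t3}, add states with every successor in Z. Already a fixed point.
Sat(AF (AX ~b)) = {t2, t3}
t1 ∉ Sat(AF (AX ~b)) = {t2, t3}, so the formula does not hold at t1.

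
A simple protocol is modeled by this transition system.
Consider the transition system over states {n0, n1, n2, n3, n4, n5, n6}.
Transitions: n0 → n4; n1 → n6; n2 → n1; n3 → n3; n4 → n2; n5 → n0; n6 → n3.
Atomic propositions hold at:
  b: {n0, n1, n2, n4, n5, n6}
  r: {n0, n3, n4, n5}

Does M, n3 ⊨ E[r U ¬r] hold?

Sat(¬r) = {n1, n2, n6}
E[r U ¬r]: least fixpoint, start Z0 = Sat(¬r) = {n1, n2, n6}, add states in Sat(r) with some successor in Z. Z1 = {n1, n2, n4, n6}; Z2 = {n0, n1, n2, n4, n6}; Z3 = {n0, n1, n2, n4, n5, n6}; fixed.
Sat(E[r U ¬r]) = {n0, n1, n2, n4, n5, n6}
n3 ∉ Sat(E[r U ¬r]) = {n0, n1, n2, n4, n5, n6}, so the formula does not hold at n3.

No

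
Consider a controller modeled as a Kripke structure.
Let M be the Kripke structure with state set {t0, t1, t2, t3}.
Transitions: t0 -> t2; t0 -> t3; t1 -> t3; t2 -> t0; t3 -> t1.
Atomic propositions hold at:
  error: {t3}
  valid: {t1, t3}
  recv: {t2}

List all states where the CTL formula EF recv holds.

{t0, t2}

EF recv: least fixpoint, start Z0 = {t2}, add states with some successor in Z. Z1 = {t0, t2}; fixed.
Sat(EF recv) = {t0, t2}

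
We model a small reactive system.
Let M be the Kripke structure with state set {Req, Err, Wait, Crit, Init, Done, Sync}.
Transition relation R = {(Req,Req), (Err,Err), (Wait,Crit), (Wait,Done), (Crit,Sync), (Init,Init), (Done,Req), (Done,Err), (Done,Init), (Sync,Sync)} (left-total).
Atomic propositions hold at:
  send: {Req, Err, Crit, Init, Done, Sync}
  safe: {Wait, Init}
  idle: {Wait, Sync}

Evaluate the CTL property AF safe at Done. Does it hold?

No

AF safe: least fixpoint, start Z0 = {Wait, Init}, add states with every successor in Z. Already a fixed point.
Sat(AF safe) = {Wait, Init}
Done ∉ Sat(AF safe) = {Wait, Init}, so the formula does not hold at Done.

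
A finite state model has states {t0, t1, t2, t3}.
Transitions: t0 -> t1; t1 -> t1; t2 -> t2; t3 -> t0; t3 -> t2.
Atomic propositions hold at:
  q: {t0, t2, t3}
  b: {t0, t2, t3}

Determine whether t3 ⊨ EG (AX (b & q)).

Yes

Sat(b & q) = {t0, t2, t3}
Sat(AX (b & q)) = {s : every successor in {t0, t2, t3}} = {t2, t3}
EG (AX (b & q)): greatest fixpoint, start Z0 = {t2, t3}, keep only states in Sat with some successor in Z. Already a fixed point.
Sat(EG (AX (b & q))) = {t2, t3}
t3 ∈ Sat(EG (AX (b & q))) = {t2, t3}, so the formula holds at t3.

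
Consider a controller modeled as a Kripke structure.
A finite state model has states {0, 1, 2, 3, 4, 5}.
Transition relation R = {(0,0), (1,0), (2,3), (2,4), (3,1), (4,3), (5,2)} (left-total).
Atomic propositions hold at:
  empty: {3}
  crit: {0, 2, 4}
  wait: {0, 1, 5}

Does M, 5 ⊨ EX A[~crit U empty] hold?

No

Sat(~crit) = {1, 3, 5}
A[~crit U empty]: least fixpoint, start Z0 = Sat(empty) = {3}, add states in Sat(~crit) with every successor in Z. Already a fixed point.
Sat(A[~crit U empty]) = {3}
Sat(EX A[~crit U empty]) = {s : some successor in {3}} = {2, 4}
5 ∉ Sat(EX A[~crit U empty]) = {2, 4}, so the formula does not hold at 5.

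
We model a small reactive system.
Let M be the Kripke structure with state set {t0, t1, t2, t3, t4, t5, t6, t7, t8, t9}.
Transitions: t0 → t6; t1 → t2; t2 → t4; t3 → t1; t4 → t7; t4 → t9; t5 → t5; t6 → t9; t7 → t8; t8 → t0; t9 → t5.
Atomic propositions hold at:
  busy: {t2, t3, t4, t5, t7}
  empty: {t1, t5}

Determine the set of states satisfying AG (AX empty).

Sat(AX empty) = {s : every successor in {t1, t5}} = {t3, t5, t9}
AG (AX empty): greatest fixpoint, start Z0 = {t3, t5, t9}, keep only states in Sat with every successor in Z. Z1 = {t5, t9}; fixed.
Sat(AG (AX empty)) = {t5, t9}

{t5, t9}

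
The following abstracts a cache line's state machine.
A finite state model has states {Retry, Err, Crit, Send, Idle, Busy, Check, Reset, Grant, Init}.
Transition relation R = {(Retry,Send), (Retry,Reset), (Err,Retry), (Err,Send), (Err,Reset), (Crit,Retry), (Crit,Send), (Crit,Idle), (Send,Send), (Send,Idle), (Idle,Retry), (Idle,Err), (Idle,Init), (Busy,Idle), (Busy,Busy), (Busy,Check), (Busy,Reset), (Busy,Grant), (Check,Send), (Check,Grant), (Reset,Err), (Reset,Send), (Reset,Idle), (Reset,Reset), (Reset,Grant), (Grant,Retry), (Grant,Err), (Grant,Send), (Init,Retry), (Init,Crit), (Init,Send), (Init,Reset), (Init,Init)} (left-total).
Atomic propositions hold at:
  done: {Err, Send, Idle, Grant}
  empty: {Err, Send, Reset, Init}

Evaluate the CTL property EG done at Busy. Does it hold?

No

EG done: greatest fixpoint, start Z0 = {Err, Send, Idle, Grant}, keep only states in Sat with some successor in Z. Already a fixed point.
Sat(EG done) = {Err, Send, Idle, Grant}
Busy ∉ Sat(EG done) = {Err, Send, Idle, Grant}, so the formula does not hold at Busy.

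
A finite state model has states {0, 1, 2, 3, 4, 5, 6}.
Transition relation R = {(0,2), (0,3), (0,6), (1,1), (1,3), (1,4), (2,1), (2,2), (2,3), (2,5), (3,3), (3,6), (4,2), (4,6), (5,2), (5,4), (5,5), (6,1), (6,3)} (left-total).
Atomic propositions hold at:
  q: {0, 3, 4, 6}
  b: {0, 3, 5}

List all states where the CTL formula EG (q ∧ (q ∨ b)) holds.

Sat(q ∨ b) = {0, 3, 4, 5, 6}
Sat(q ∧ (q ∨ b)) = {0, 3, 4, 6}
EG (q ∧ (q ∨ b)): greatest fixpoint, start Z0 = {0, 3, 4, 6}, keep only states in Sat with some successor in Z. Already a fixed point.
Sat(EG (q ∧ (q ∨ b))) = {0, 3, 4, 6}

{0, 3, 4, 6}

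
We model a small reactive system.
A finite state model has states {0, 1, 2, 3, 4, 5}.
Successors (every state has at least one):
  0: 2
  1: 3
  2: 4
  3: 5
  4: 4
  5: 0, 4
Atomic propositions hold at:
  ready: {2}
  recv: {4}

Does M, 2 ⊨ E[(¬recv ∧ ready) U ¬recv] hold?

Yes

Sat(¬recv) = {0, 1, 2, 3, 5}
Sat(¬recv ∧ ready) = {2}
E[(¬recv ∧ ready) U ¬recv]: least fixpoint, start Z0 = Sat(¬recv) = {0, 1, 2, 3, 5}, add states in Sat(¬recv ∧ ready) with some successor in Z. Already a fixed point.
Sat(E[(¬recv ∧ ready) U ¬recv]) = {0, 1, 2, 3, 5}
2 ∈ Sat(E[(¬recv ∧ ready) U ¬recv]) = {0, 1, 2, 3, 5}, so the formula holds at 2.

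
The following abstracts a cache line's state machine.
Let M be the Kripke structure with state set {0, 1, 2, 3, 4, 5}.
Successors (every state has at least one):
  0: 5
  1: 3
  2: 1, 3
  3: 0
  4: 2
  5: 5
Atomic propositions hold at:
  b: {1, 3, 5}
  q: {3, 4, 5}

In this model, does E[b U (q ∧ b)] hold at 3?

Sat(q ∧ b) = {3, 5}
E[b U (q ∧ b)]: least fixpoint, start Z0 = Sat((q ∧ b)) = {3, 5}, add states in Sat(b) with some successor in Z. Z1 = {1, 3, 5}; fixed.
Sat(E[b U (q ∧ b)]) = {1, 3, 5}
3 ∈ Sat(E[b U (q ∧ b)]) = {1, 3, 5}, so the formula holds at 3.

Yes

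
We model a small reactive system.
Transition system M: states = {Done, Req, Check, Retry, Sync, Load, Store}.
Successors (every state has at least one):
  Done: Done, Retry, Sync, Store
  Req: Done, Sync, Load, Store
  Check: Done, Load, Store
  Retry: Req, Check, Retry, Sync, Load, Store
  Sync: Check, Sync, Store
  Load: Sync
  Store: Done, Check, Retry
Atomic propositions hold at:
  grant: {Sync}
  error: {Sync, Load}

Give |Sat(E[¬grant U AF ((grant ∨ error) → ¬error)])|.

Sat(¬grant) = {Done, Req, Check, Retry, Load, Store}
Sat(grant ∨ error) = {Sync, Load}
Sat(¬error) = {Done, Req, Check, Retry, Store}
Sat((grant ∨ error) → ¬error) = {Done, Req, Check, Retry, Store}
AF ((grant ∨ error) → ¬error): least fixpoint, start Z0 = {Done, Req, Check, Retry, Store}, add states with every successor in Z. Already a fixed point.
Sat(AF ((grant ∨ error) → ¬error)) = {Done, Req, Check, Retry, Store}
E[¬grant U AF ((grant ∨ error) → ¬error)]: least fixpoint, start Z0 = Sat(AF ((grant ∨ error) → ¬error)) = {Done, Req, Check, Retry, Store}, add states in Sat(¬grant) with some successor in Z. Already a fixed point.
Sat(E[¬grant U AF ((grant ∨ error) → ¬error)]) = {Done, Req, Check, Retry, Store}
|Sat(E[¬grant U AF ((grant ∨ error) → ¬error)])| = |{Done, Req, Check, Retry, Store}| = 5.

5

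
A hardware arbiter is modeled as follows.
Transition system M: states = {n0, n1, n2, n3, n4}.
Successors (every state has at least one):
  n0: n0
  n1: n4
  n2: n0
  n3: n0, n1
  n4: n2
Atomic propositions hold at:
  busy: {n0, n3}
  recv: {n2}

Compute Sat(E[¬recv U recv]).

Sat(¬recv) = {n0, n1, n3, n4}
E[¬recv U recv]: least fixpoint, start Z0 = Sat(recv) = {n2}, add states in Sat(¬recv) with some successor in Z. Z1 = {n2, n4}; Z2 = {n1, n2, n4}; Z3 = {n1, n2, n3, n4}; fixed.
Sat(E[¬recv U recv]) = {n1, n2, n3, n4}

{n1, n2, n3, n4}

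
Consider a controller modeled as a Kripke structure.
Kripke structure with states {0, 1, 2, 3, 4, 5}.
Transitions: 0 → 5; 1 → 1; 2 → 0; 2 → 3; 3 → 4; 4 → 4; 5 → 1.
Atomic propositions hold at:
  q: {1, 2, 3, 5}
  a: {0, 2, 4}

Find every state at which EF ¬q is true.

Sat(¬q) = {0, 4}
EF ¬q: least fixpoint, start Z0 = {0, 4}, add states with some successor in Z. Z1 = {0, 2, 3, 4}; fixed.
Sat(EF ¬q) = {0, 2, 3, 4}

{0, 2, 3, 4}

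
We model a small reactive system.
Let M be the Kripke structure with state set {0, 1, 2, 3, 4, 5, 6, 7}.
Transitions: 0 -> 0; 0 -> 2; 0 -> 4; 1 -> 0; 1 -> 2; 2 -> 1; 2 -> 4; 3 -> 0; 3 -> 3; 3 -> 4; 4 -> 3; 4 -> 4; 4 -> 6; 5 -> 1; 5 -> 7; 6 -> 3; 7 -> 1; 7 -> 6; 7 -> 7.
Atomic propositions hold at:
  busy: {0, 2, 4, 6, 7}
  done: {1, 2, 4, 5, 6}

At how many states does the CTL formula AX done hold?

1

Sat(AX done) = {s : every successor in {1, 2, 4, 5, 6}} = {2}
|Sat(AX done)| = |{2}| = 1.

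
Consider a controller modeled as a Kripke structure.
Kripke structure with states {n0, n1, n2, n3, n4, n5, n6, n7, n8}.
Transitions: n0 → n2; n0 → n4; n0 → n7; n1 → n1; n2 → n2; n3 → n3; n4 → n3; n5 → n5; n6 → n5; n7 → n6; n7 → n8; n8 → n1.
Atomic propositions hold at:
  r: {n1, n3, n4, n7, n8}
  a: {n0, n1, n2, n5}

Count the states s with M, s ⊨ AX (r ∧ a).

2

Sat(r ∧ a) = {n1}
Sat(AX (r ∧ a)) = {s : every successor in {n1}} = {n1, n8}
|Sat(AX (r ∧ a))| = |{n1, n8}| = 2.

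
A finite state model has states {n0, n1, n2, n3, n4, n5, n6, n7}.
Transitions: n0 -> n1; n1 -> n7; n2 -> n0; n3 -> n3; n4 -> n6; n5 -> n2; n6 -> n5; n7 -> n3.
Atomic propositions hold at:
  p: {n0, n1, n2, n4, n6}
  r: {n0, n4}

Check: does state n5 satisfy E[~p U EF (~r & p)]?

Sat(~p) = {n3, n5, n7}
Sat(~r) = {n1, n2, n3, n5, n6, n7}
Sat(~r & p) = {n1, n2, n6}
EF (~r & p): least fixpoint, start Z0 = {n1, n2, n6}, add states with some successor in Z. Z1 = {n0, n1, n2, n4, n5, n6}; fixed.
Sat(EF (~r & p)) = {n0, n1, n2, n4, n5, n6}
E[~p U EF (~r & p)]: least fixpoint, start Z0 = Sat(EF (~r & p)) = {n0, n1, n2, n4, n5, n6}, add states in Sat(~p) with some successor in Z. Already a fixed point.
Sat(E[~p U EF (~r & p)]) = {n0, n1, n2, n4, n5, n6}
n5 ∈ Sat(E[~p U EF (~r & p)]) = {n0, n1, n2, n4, n5, n6}, so the formula holds at n5.

Yes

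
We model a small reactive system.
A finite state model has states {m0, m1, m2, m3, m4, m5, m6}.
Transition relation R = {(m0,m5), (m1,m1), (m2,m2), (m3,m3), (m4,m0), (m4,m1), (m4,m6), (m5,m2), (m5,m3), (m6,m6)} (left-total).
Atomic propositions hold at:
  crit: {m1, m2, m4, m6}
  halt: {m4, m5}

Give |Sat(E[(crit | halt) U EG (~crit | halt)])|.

4

Sat(crit | halt) = {m1, m2, m4, m5, m6}
Sat(~crit) = {m0, m3, m5}
Sat(~crit | halt) = {m0, m3, m4, m5}
EG (~crit | halt): greatest fixpoint, start Z0 = {m0, m3, m4, m5}, keep only states in Sat with some successor in Z. Already a fixed point.
Sat(EG (~crit | halt)) = {m0, m3, m4, m5}
E[(crit | halt) U EG (~crit | halt)]: least fixpoint, start Z0 = Sat(EG (~crit | halt)) = {m0, m3, m4, m5}, add states in Sat(crit | halt) with some successor in Z. Already a fixed point.
Sat(E[(crit | halt) U EG (~crit | halt)]) = {m0, m3, m4, m5}
|Sat(E[(crit | halt) U EG (~crit | halt)])| = |{m0, m3, m4, m5}| = 4.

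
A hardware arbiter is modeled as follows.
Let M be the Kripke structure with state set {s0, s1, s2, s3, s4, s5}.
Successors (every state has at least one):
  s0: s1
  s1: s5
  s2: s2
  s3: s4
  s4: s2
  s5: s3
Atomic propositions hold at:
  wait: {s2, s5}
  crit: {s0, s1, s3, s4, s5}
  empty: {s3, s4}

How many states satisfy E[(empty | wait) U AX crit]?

4

Sat(empty | wait) = {s2, s3, s4, s5}
Sat(AX crit) = {s : every successor in {s0, s1, s3, s4, s5}} = {s0, s1, s3, s5}
E[(empty | wait) U AX crit]: least fixpoint, start Z0 = Sat(AX crit) = {s0, s1, s3, s5}, add states in Sat(empty | wait) with some successor in Z. Already a fixed point.
Sat(E[(empty | wait) U AX crit]) = {s0, s1, s3, s5}
|Sat(E[(empty | wait) U AX crit])| = |{s0, s1, s3, s5}| = 4.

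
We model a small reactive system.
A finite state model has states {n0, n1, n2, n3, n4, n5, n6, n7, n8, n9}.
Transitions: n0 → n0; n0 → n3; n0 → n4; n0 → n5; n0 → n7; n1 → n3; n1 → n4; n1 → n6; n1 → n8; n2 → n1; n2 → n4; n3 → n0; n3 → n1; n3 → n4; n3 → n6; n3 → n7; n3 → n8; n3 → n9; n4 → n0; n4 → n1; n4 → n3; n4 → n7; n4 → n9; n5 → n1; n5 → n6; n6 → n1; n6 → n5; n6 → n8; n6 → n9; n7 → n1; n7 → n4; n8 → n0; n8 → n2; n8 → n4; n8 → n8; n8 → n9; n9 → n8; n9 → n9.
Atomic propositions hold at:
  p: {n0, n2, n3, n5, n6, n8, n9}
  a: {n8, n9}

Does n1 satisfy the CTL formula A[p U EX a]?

Yes

Sat(EX a) = {s : some successor in {n8, n9}} = {n1, n3, n4, n6, n8, n9}
A[p U EX a]: least fixpoint, start Z0 = Sat(EX a) = {n1, n3, n4, n6, n8, n9}, add states in Sat(p) with every successor in Z. Z1 = {n1, n2, n3, n4, n5, n6, n8, n9}; fixed.
Sat(A[p U EX a]) = {n1, n2, n3, n4, n5, n6, n8, n9}
n1 ∈ Sat(A[p U EX a]) = {n1, n2, n3, n4, n5, n6, n8, n9}, so the formula holds at n1.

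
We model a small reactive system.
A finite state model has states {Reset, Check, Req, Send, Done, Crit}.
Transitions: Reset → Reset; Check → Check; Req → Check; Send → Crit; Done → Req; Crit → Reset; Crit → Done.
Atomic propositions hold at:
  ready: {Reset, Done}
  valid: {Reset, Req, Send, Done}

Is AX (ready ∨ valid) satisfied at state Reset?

Sat(ready ∨ valid) = {Reset, Req, Send, Done}
Sat(AX (ready ∨ valid)) = {s : every successor in {Reset, Req, Send, Done}} = {Reset, Done, Crit}
Reset ∈ Sat(AX (ready ∨ valid)) = {Reset, Done, Crit}, so the formula holds at Reset.

Yes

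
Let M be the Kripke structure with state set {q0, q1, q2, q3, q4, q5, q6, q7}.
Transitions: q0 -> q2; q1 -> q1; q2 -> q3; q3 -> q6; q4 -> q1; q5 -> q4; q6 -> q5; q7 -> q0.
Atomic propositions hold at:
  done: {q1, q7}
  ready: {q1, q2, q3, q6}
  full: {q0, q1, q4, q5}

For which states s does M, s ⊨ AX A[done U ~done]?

{q0, q2, q3, q5, q6, q7}

Sat(~done) = {q0, q2, q3, q4, q5, q6}
A[done U ~done]: least fixpoint, start Z0 = Sat(~done) = {q0, q2, q3, q4, q5, q6}, add states in Sat(done) with every successor in Z. Z1 = {q0, q2, q3, q4, q5, q6, q7}; fixed.
Sat(A[done U ~done]) = {q0, q2, q3, q4, q5, q6, q7}
Sat(AX A[done U ~done]) = {s : every successor in {q0, q2, q3, q4, q5, q6, q7}} = {q0, q2, q3, q5, q6, q7}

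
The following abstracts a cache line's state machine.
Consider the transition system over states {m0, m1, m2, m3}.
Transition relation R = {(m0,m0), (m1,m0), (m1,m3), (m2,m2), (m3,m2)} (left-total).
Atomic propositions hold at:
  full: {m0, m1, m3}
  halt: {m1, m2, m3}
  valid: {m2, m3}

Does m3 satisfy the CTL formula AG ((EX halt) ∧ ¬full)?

No

Sat(EX halt) = {s : some successor in {m1, m2, m3}} = {m1, m2, m3}
Sat(¬full) = {m2}
Sat((EX halt) ∧ ¬full) = {m2}
AG ((EX halt) ∧ ¬full): greatest fixpoint, start Z0 = {m2}, keep only states in Sat with every successor in Z. Already a fixed point.
Sat(AG ((EX halt) ∧ ¬full)) = {m2}
m3 ∉ Sat(AG ((EX halt) ∧ ¬full)) = {m2}, so the formula does not hold at m3.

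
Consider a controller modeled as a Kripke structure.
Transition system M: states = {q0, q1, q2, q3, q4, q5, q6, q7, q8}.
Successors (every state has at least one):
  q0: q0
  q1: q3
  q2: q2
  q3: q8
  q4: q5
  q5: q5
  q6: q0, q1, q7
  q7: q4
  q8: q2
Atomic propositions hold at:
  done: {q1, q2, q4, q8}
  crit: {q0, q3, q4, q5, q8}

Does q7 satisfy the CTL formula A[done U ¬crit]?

Sat(¬crit) = {q1, q2, q6, q7}
A[done U ¬crit]: least fixpoint, start Z0 = Sat(¬crit) = {q1, q2, q6, q7}, add states in Sat(done) with every successor in Z. Z1 = {q1, q2, q6, q7, q8}; fixed.
Sat(A[done U ¬crit]) = {q1, q2, q6, q7, q8}
q7 ∈ Sat(A[done U ¬crit]) = {q1, q2, q6, q7, q8}, so the formula holds at q7.

Yes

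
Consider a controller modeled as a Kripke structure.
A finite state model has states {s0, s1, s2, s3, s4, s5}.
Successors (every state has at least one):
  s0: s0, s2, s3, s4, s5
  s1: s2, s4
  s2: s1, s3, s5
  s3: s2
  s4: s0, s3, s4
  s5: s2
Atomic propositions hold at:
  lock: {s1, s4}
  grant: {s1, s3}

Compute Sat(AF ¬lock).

{s0, s2, s3, s5}

Sat(¬lock) = {s0, s2, s3, s5}
AF ¬lock: least fixpoint, start Z0 = {s0, s2, s3, s5}, add states with every successor in Z. Already a fixed point.
Sat(AF ¬lock) = {s0, s2, s3, s5}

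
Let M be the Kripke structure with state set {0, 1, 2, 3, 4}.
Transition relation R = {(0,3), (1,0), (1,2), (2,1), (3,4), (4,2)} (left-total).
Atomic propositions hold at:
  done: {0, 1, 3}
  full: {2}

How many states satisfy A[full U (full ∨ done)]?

Sat(full ∨ done) = {0, 1, 2, 3}
A[full U (full ∨ done)]: least fixpoint, start Z0 = Sat((full ∨ done)) = {0, 1, 2, 3}, add states in Sat(full) with every successor in Z. Already a fixed point.
Sat(A[full U (full ∨ done)]) = {0, 1, 2, 3}
|Sat(A[full U (full ∨ done)])| = |{0, 1, 2, 3}| = 4.

4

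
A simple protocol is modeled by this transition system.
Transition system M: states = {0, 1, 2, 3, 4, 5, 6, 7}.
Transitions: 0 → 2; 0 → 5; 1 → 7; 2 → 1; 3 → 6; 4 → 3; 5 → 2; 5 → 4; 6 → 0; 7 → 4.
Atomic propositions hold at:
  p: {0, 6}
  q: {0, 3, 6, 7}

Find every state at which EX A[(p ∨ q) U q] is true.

Sat(p ∨ q) = {0, 3, 6, 7}
A[(p ∨ q) U q]: least fixpoint, start Z0 = Sat(q) = {0, 3, 6, 7}, add states in Sat(p ∨ q) with every successor in Z. Already a fixed point.
Sat(A[(p ∨ q) U q]) = {0, 3, 6, 7}
Sat(EX A[(p ∨ q) U q]) = {s : some successor in {0, 3, 6, 7}} = {1, 3, 4, 6}

{1, 3, 4, 6}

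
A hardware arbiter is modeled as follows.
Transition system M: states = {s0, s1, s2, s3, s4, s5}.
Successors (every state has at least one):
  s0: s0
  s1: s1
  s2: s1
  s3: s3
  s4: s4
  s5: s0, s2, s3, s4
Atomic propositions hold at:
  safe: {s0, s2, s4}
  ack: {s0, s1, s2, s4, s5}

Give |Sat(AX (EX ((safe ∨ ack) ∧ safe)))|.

Sat(safe ∨ ack) = {s0, s1, s2, s4, s5}
Sat((safe ∨ ack) ∧ safe) = {s0, s2, s4}
Sat(EX ((safe ∨ ack) ∧ safe)) = {s : some successor in {s0, s2, s4}} = {s0, s4, s5}
Sat(AX (EX ((safe ∨ ack) ∧ safe))) = {s : every successor in {s0, s4, s5}} = {s0, s4}
|Sat(AX (EX ((safe ∨ ack) ∧ safe)))| = |{s0, s4}| = 2.

2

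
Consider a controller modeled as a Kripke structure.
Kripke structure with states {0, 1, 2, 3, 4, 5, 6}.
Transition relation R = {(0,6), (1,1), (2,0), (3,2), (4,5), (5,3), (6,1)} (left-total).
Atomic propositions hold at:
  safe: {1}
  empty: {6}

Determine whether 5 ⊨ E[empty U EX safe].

Sat(EX safe) = {s : some successor in {1}} = {1, 6}
E[empty U EX safe]: least fixpoint, start Z0 = Sat(EX safe) = {1, 6}, add states in Sat(empty) with some successor in Z. Already a fixed point.
Sat(E[empty U EX safe]) = {1, 6}
5 ∉ Sat(E[empty U EX safe]) = {1, 6}, so the formula does not hold at 5.

No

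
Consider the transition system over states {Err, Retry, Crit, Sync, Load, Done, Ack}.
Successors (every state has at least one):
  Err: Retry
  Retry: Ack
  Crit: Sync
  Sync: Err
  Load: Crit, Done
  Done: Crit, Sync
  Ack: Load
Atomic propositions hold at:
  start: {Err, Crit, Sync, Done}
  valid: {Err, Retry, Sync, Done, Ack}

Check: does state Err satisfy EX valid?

Sat(EX valid) = {s : some successor in {Err, Retry, Sync, Done, Ack}} = {Err, Retry, Crit, Sync, Load, Done}
Err ∈ Sat(EX valid) = {Err, Retry, Crit, Sync, Load, Done}, so the formula holds at Err.

Yes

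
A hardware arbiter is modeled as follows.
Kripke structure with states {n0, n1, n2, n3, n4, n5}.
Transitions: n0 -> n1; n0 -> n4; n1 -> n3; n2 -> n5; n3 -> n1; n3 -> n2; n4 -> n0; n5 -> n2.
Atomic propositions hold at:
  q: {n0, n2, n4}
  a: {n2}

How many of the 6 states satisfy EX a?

Sat(EX a) = {s : some successor in {n2}} = {n3, n5}
|Sat(EX a)| = |{n3, n5}| = 2.

2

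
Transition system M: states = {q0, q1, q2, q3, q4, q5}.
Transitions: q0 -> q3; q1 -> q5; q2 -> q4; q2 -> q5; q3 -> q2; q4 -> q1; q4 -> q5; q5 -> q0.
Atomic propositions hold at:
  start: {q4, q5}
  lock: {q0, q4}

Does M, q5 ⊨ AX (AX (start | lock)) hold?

No

Sat(start | lock) = {q0, q4, q5}
Sat(AX (start | lock)) = {s : every successor in {q0, q4, q5}} = {q1, q2, q5}
Sat(AX (AX (start | lock))) = {s : every successor in {q1, q2, q5}} = {q1, q3, q4}
q5 ∉ Sat(AX (AX (start | lock))) = {q1, q3, q4}, so the formula does not hold at q5.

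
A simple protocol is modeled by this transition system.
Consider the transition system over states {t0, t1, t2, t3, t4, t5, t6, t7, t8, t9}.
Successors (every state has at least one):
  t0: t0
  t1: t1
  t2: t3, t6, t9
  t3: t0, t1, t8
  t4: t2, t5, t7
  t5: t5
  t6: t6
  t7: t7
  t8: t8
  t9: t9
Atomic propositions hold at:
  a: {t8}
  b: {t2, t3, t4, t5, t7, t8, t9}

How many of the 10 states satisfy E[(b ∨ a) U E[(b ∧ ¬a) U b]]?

7

Sat(b ∨ a) = {t2, t3, t4, t5, t7, t8, t9}
Sat(¬a) = {t0, t1, t2, t3, t4, t5, t6, t7, t9}
Sat(b ∧ ¬a) = {t2, t3, t4, t5, t7, t9}
E[(b ∧ ¬a) U b]: least fixpoint, start Z0 = Sat(b) = {t2, t3, t4, t5, t7, t8, t9}, add states in Sat(b ∧ ¬a) with some successor in Z. Already a fixed point.
Sat(E[(b ∧ ¬a) U b]) = {t2, t3, t4, t5, t7, t8, t9}
E[(b ∨ a) U E[(b ∧ ¬a) U b]]: least fixpoint, start Z0 = Sat(E[(b ∧ ¬a) U b]) = {t2, t3, t4, t5, t7, t8, t9}, add states in Sat(b ∨ a) with some successor in Z. Already a fixed point.
Sat(E[(b ∨ a) U E[(b ∧ ¬a) U b]]) = {t2, t3, t4, t5, t7, t8, t9}
|Sat(E[(b ∨ a) U E[(b ∧ ¬a) U b]])| = |{t2, t3, t4, t5, t7, t8, t9}| = 7.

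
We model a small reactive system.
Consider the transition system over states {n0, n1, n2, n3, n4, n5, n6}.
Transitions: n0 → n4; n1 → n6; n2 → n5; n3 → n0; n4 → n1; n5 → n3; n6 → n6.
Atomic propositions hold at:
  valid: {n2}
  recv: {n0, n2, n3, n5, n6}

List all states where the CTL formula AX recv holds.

Sat(AX recv) = {s : every successor in {n0, n2, n3, n5, n6}} = {n1, n2, n3, n5, n6}

{n1, n2, n3, n5, n6}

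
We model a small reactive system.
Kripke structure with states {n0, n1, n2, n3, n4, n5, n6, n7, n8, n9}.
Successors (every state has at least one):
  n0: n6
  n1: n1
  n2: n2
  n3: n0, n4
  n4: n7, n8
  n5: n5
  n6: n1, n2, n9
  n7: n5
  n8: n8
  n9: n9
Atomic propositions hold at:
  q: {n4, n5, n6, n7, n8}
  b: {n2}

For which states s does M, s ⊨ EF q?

{n0, n3, n4, n5, n6, n7, n8}

EF q: least fixpoint, start Z0 = {n4, n5, n6, n7, n8}, add states with some successor in Z. Z1 = {n0, n3, n4, n5, n6, n7, n8}; fixed.
Sat(EF q) = {n0, n3, n4, n5, n6, n7, n8}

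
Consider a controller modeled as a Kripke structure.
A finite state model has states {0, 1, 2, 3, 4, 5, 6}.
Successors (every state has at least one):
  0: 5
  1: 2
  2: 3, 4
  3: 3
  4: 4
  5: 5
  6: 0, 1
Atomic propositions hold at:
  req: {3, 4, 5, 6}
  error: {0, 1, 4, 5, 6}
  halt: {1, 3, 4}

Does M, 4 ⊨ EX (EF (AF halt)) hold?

Yes

AF halt: least fixpoint, start Z0 = {1, 3, 4}, add states with every successor in Z. Z1 = {1, 2, 3, 4}; fixed.
Sat(AF halt) = {1, 2, 3, 4}
EF (AF halt): least fixpoint, start Z0 = {1, 2, 3, 4}, add states with some successor in Z. Z1 = {1, 2, 3, 4, 6}; fixed.
Sat(EF (AF halt)) = {1, 2, 3, 4, 6}
Sat(EX (EF (AF halt))) = {s : some successor in {1, 2, 3, 4, 6}} = {1, 2, 3, 4, 6}
4 ∈ Sat(EX (EF (AF halt))) = {1, 2, 3, 4, 6}, so the formula holds at 4.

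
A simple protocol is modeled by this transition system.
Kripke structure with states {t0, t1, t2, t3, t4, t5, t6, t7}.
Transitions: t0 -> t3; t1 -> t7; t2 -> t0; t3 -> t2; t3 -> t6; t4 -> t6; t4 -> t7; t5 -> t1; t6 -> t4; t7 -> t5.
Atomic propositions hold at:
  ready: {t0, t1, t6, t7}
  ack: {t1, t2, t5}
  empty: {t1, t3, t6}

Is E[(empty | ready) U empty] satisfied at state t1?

Yes

Sat(empty | ready) = {t0, t1, t3, t6, t7}
E[(empty | ready) U empty]: least fixpoint, start Z0 = Sat(empty) = {t1, t3, t6}, add states in Sat(empty | ready) with some successor in Z. Z1 = {t0, t1, t3, t6}; fixed.
Sat(E[(empty | ready) U empty]) = {t0, t1, t3, t6}
t1 ∈ Sat(E[(empty | ready) U empty]) = {t0, t1, t3, t6}, so the formula holds at t1.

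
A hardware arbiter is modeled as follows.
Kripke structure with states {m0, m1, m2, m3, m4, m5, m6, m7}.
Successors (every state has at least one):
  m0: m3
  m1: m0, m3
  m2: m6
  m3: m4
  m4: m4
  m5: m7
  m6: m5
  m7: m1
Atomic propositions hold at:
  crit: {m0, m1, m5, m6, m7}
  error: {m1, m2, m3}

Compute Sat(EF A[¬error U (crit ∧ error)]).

Sat(¬error) = {m0, m4, m5, m6, m7}
Sat(crit ∧ error) = {m1}
A[¬error U (crit ∧ error)]: least fixpoint, start Z0 = Sat((crit ∧ error)) = {m1}, add states in Sat(¬error) with every successor in Z. Z1 = {m1, m7}; Z2 = {m1, m5, m7}; Z3 = {m1, m5, m6, m7}; fixed.
Sat(A[¬error U (crit ∧ error)]) = {m1, m5, m6, m7}
EF A[¬error U (crit ∧ error)]: least fixpoint, start Z0 = {m1, m5, m6, m7}, add states with some successor in Z. Z1 = {m1, m2, m5, m6, m7}; fixed.
Sat(EF A[¬error U (crit ∧ error)]) = {m1, m2, m5, m6, m7}

{m1, m2, m5, m6, m7}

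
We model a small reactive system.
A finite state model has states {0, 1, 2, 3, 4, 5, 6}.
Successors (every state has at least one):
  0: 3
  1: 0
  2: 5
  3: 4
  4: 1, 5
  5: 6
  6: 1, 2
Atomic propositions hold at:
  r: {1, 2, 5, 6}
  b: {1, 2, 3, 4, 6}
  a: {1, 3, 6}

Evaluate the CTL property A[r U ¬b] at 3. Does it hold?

No

Sat(¬b) = {0, 5}
A[r U ¬b]: least fixpoint, start Z0 = Sat(¬b) = {0, 5}, add states in Sat(r) with every successor in Z. Z1 = {0, 1, 2, 5}; Z2 = {0, 1, 2, 5, 6}; fixed.
Sat(A[r U ¬b]) = {0, 1, 2, 5, 6}
3 ∉ Sat(A[r U ¬b]) = {0, 1, 2, 5, 6}, so the formula does not hold at 3.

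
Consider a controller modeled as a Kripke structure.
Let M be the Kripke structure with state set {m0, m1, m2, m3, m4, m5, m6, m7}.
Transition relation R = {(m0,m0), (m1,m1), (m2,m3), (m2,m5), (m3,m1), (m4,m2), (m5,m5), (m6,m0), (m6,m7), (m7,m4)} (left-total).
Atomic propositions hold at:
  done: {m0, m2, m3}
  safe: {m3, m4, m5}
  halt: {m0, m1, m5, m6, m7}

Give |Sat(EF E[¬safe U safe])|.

6

Sat(¬safe) = {m0, m1, m2, m6, m7}
E[¬safe U safe]: least fixpoint, start Z0 = Sat(safe) = {m3, m4, m5}, add states in Sat(¬safe) with some successor in Z. Z1 = {m2, m3, m4, m5, m7}; Z2 = {m2, m3, m4, m5, m6, m7}; fixed.
Sat(E[¬safe U safe]) = {m2, m3, m4, m5, m6, m7}
EF E[¬safe U safe]: least fixpoint, start Z0 = {m2, m3, m4, m5, m6, m7}, add states with some successor in Z. Already a fixed point.
Sat(EF E[¬safe U safe]) = {m2, m3, m4, m5, m6, m7}
|Sat(EF E[¬safe U safe])| = |{m2, m3, m4, m5, m6, m7}| = 6.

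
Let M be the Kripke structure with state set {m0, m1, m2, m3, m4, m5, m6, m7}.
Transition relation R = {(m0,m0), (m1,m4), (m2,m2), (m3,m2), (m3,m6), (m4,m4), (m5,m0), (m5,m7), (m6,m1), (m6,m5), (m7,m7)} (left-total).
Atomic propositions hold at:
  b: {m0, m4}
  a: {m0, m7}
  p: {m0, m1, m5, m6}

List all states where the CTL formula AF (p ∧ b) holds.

Sat(p ∧ b) = {m0}
AF (p ∧ b): least fixpoint, start Z0 = {m0}, add states with every successor in Z. Already a fixed point.
Sat(AF (p ∧ b)) = {m0}

{m0}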